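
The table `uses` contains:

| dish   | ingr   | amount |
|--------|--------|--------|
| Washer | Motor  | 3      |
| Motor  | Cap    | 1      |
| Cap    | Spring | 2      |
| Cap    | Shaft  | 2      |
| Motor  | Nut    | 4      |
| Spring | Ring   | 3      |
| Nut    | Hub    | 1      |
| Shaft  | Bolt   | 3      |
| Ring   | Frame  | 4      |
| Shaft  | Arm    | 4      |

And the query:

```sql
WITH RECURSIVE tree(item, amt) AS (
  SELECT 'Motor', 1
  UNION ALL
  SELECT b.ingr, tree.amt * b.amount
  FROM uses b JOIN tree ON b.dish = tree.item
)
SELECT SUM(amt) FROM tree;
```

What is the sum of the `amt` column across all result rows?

Base: (Motor, amt=1).
Iteration 1: components of {Motor} -> Cap = 1*1 = 1, Nut = 1*4 = 4.
Iteration 2: components of {Cap,Nut} -> Hub = 4*1 = 4, Shaft = 1*2 = 2, Spring = 1*2 = 2.
Iteration 3: components of {Hub,Shaft,Spring} -> Arm = 2*4 = 8, Bolt = 2*3 = 6, Ring = 2*3 = 6.
Iteration 4: components of {Arm,Bolt,Ring} -> Frame = 6*4 = 24.
Iteration 5: no further components; recursion stops.
SUM(amt) = 1 + 1 + 4 + 2 + 2 + 4 + 6 + 6 + 8 + 24 = 58.

58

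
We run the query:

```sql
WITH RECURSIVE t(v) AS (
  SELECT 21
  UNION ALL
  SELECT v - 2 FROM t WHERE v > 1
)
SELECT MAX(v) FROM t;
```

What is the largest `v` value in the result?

21

Base: v=21.
Iteration 1: 21 > 1 holds -> v = 21 - 2 = 19.
Iteration 2: 19 > 1 holds -> v = 19 - 2 = 17.
Iteration 3: 17 > 1 holds -> v = 17 - 2 = 15.
Iteration 4: 15 > 1 holds -> v = 15 - 2 = 13.
Iteration 5: 13 > 1 holds -> v = 13 - 2 = 11.
Iteration 6: 11 > 1 holds -> v = 11 - 2 = 9.
Iteration 7: 9 > 1 holds -> v = 9 - 2 = 7.
Iteration 8: 7 > 1 holds -> v = 7 - 2 = 5.
Iteration 9: 5 > 1 holds -> v = 5 - 2 = 3.
Iteration 10: 3 > 1 holds -> v = 3 - 2 = 1.
Iteration 11: 1 > 1 fails; recursion stops.
v values: 21, 19, 17, 15, 13, 11, 9, 7, 5, 3, 1; the maximum is 21.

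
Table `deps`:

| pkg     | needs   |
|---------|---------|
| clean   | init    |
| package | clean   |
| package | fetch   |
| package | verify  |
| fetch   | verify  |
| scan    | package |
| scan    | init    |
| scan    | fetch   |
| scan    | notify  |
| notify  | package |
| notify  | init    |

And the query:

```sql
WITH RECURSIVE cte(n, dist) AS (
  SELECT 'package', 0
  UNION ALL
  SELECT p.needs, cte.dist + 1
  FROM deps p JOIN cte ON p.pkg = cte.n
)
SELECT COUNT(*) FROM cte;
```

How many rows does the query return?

Base: (package, dist=0).
Iteration 1: edges from {package} -> (clean, dist=1), (fetch, dist=1), (verify, dist=1).
Iteration 2: edges from {clean,fetch,verify} -> (init, dist=2), (verify, dist=2).
Iteration 3: no outgoing edges from {init,verify}; recursion stops.
Total rows emitted: 6.

6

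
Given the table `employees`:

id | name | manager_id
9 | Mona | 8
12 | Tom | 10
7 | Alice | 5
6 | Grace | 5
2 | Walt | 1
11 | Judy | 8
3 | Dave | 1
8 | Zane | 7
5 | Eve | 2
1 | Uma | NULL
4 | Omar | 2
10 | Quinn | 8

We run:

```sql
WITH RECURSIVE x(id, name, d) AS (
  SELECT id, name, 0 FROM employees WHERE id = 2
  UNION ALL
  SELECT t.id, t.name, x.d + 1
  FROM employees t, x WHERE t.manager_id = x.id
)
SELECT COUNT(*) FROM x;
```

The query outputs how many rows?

10

Base: id=2 (Walt) at d 0.
Iteration 1: rows with manager_id in {2} -> Omar (id 4, d 1), Eve (id 5, d 1).
Iteration 2: rows with manager_id in {4,5} -> Grace (id 6, d 2), Alice (id 7, d 2).
Iteration 3: rows with manager_id in {6,7} -> Zane (id 8, d 3).
Iteration 4: rows with manager_id in {8} -> Mona (id 9, d 4), Quinn (id 10, d 4), Judy (id 11, d 4).
Iteration 5: rows with manager_id in {9,10,11} -> Tom (id 12, d 5).
Iteration 6: no rows with manager_id in {12}; recursion stops.
Total rows emitted: 10.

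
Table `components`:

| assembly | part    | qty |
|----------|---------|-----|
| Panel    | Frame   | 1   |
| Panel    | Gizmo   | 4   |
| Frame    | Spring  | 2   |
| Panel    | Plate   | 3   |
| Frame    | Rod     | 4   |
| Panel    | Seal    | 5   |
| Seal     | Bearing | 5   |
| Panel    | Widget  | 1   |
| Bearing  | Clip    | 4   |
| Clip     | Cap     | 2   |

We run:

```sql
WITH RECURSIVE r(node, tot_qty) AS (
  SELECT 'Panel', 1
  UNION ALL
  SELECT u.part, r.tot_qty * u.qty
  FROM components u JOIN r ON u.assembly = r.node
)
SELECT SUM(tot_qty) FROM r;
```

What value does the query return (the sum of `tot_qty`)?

Base: (Panel, tot_qty=1).
Iteration 1: components of {Panel} -> Frame = 1*1 = 1, Gizmo = 1*4 = 4, Plate = 1*3 = 3, Seal = 1*5 = 5, Widget = 1*1 = 1.
Iteration 2: components of {Frame,Gizmo,Plate,Seal,Widget} -> Bearing = 5*5 = 25, Rod = 1*4 = 4, Spring = 1*2 = 2.
Iteration 3: components of {Bearing,Rod,Spring} -> Clip = 25*4 = 100.
Iteration 4: components of {Clip} -> Cap = 100*2 = 200.
Iteration 5: no further components; recursion stops.
SUM(tot_qty) = 1 + 1 + 4 + 3 + 5 + 1 + 2 + 4 + 25 + 100 + 200 = 346.

346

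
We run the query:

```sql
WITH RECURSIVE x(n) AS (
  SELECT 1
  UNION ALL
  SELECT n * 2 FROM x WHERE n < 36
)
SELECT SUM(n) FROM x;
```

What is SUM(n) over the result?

Base: n=1.
Iteration 1: 1 < 36 holds -> n = 1 * 2 = 2.
Iteration 2: 2 < 36 holds -> n = 2 * 2 = 4.
Iteration 3: 4 < 36 holds -> n = 4 * 2 = 8.
Iteration 4: 8 < 36 holds -> n = 8 * 2 = 16.
Iteration 5: 16 < 36 holds -> n = 16 * 2 = 32.
Iteration 6: 32 < 36 holds -> n = 32 * 2 = 64.
Iteration 7: 64 < 36 fails; recursion stops.
SUM(n) = 1 + 2 + 4 + 8 + 16 + 32 + 64 = 127.

127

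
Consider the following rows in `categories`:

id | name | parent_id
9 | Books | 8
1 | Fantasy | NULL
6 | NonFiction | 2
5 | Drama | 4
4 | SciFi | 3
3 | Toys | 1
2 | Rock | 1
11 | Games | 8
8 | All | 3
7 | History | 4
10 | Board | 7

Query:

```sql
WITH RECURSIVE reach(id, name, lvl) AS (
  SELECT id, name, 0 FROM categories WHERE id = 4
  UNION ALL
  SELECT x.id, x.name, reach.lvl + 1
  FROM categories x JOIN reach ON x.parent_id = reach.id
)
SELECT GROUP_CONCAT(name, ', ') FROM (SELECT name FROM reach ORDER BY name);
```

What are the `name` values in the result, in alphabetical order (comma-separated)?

Board, Drama, History, SciFi

Base: id=4 (SciFi) at lvl 0.
Iteration 1: rows with parent_id in {4} -> Drama (id 5, lvl 1), History (id 7, lvl 1).
Iteration 2: rows with parent_id in {5,7} -> Board (id 10, lvl 2).
Iteration 3: no rows with parent_id in {10}; recursion stops.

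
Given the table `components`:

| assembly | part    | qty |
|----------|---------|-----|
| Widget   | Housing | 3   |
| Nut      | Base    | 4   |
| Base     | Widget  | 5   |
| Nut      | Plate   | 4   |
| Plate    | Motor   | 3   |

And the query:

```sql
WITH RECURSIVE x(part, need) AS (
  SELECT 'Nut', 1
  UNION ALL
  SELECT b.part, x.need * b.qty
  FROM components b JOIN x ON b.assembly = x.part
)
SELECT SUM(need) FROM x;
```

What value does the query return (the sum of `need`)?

Base: (Nut, need=1).
Iteration 1: components of {Nut} -> Base = 1*4 = 4, Plate = 1*4 = 4.
Iteration 2: components of {Base,Plate} -> Motor = 4*3 = 12, Widget = 4*5 = 20.
Iteration 3: components of {Motor,Widget} -> Housing = 20*3 = 60.
Iteration 4: no further components; recursion stops.
SUM(need) = 1 + 4 + 4 + 20 + 12 + 60 = 101.

101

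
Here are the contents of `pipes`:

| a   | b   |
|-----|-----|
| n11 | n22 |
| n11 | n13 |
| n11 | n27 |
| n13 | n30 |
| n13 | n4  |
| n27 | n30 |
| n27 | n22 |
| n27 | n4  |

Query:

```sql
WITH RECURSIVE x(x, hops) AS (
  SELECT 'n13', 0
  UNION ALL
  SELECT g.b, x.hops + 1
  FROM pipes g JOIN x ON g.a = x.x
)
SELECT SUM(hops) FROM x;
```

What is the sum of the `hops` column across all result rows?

2

Base: (n13, hops=0).
Iteration 1: edges from {n13} -> (n30, hops=1), (n4, hops=1).
Iteration 2: no outgoing edges from {n30,n4}; recursion stops.
SUM(hops) = 0 + 1 + 1 = 2.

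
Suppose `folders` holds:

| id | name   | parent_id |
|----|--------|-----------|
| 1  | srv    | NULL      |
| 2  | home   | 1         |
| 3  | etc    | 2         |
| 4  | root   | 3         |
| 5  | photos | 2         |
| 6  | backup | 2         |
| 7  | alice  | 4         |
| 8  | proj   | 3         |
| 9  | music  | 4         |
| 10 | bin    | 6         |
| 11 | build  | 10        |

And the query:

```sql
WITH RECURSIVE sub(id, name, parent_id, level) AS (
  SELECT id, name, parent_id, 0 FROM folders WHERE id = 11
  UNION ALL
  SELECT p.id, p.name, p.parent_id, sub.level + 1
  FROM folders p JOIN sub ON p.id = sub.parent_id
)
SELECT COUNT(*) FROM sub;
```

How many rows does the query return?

5

Base: id=11 (build), parent_id=10, level 0.
Iteration 1: join on id=10 -> bin (id 10, parent_id=6, level 1).
Iteration 2: join on id=6 -> backup (id 6, parent_id=2, level 2).
Iteration 3: join on id=2 -> home (id 2, parent_id=1, level 3).
Iteration 4: join on id=1 -> srv (id 1, parent_id=NULL, level 4).
Iteration 5: parent_id is NULL; no match; recursion stops.
Total rows emitted: 5.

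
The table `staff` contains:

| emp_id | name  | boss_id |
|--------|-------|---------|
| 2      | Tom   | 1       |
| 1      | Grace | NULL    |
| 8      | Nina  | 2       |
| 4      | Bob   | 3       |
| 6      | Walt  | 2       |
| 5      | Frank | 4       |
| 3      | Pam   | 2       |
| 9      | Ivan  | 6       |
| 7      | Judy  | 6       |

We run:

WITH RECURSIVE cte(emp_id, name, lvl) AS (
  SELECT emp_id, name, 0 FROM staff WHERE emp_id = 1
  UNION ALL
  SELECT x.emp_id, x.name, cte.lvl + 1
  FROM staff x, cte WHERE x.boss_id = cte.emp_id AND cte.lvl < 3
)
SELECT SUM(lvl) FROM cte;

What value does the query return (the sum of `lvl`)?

Base: emp_id=1 (Grace) at lvl 0.
Iteration 1: rows with boss_id in {1} -> Tom (id 2, lvl 1).
Iteration 2: rows with boss_id in {2} -> Pam (id 3, lvl 2), Walt (id 6, lvl 2), Nina (id 8, lvl 2).
Iteration 3: rows with boss_id in {3,6,8} -> Bob (id 4, lvl 3), Judy (id 7, lvl 3), Ivan (id 9, lvl 3).
Iteration 4: lvl < 3 fails for all current rows; recursion stops.
SUM(lvl) = 0 + 1 + 2 + 2 + 2 + 3 + 3 + 3 = 16.

16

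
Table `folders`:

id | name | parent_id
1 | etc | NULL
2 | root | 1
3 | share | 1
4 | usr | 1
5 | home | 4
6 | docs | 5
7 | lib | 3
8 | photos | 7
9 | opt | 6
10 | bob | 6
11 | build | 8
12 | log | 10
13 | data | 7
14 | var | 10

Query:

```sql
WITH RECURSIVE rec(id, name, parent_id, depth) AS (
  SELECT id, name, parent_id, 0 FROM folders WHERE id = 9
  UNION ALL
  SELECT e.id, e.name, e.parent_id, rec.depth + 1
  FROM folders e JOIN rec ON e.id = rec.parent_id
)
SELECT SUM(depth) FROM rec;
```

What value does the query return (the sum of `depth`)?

Base: id=9 (opt), parent_id=6, depth 0.
Iteration 1: join on id=6 -> docs (id 6, parent_id=5, depth 1).
Iteration 2: join on id=5 -> home (id 5, parent_id=4, depth 2).
Iteration 3: join on id=4 -> usr (id 4, parent_id=1, depth 3).
Iteration 4: join on id=1 -> etc (id 1, parent_id=NULL, depth 4).
Iteration 5: parent_id is NULL; no match; recursion stops.
SUM(depth) = 0 + 1 + 2 + 3 + 4 = 10.

10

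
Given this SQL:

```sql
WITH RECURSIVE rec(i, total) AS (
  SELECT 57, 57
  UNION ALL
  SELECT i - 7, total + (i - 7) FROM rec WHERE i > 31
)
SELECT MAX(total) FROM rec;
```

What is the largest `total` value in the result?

Base: i=57, total=57.
Iteration 1: 57 > 31 holds -> i = 57 - 7 = 50, total = 57 + 50 = 107.
Iteration 2: 50 > 31 holds -> i = 50 - 7 = 43, total = 107 + 43 = 150.
Iteration 3: 43 > 31 holds -> i = 43 - 7 = 36, total = 150 + 36 = 186.
Iteration 4: 36 > 31 holds -> i = 36 - 7 = 29, total = 186 + 29 = 215.
Iteration 5: 29 > 31 fails; recursion stops.
total values: 57, 107, 150, 186, 215; the maximum is 215.

215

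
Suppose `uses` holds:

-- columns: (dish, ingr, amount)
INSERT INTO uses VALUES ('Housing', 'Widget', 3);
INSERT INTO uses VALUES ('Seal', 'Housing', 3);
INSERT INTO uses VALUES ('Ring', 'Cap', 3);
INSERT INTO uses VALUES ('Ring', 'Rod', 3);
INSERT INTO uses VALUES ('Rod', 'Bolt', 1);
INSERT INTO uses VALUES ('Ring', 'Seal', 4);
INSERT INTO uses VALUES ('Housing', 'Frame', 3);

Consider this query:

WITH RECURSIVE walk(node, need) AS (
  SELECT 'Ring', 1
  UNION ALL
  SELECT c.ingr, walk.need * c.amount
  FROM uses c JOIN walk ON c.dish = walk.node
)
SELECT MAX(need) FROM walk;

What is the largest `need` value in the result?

Base: (Ring, need=1).
Iteration 1: components of {Ring} -> Cap = 1*3 = 3, Rod = 1*3 = 3, Seal = 1*4 = 4.
Iteration 2: components of {Cap,Rod,Seal} -> Bolt = 3*1 = 3, Housing = 4*3 = 12.
Iteration 3: components of {Bolt,Housing} -> Frame = 12*3 = 36, Widget = 12*3 = 36.
Iteration 4: no further components; recursion stops.
need values: 1, 3, 4, 3, 3, 12, 36, 36; the maximum is 36.

36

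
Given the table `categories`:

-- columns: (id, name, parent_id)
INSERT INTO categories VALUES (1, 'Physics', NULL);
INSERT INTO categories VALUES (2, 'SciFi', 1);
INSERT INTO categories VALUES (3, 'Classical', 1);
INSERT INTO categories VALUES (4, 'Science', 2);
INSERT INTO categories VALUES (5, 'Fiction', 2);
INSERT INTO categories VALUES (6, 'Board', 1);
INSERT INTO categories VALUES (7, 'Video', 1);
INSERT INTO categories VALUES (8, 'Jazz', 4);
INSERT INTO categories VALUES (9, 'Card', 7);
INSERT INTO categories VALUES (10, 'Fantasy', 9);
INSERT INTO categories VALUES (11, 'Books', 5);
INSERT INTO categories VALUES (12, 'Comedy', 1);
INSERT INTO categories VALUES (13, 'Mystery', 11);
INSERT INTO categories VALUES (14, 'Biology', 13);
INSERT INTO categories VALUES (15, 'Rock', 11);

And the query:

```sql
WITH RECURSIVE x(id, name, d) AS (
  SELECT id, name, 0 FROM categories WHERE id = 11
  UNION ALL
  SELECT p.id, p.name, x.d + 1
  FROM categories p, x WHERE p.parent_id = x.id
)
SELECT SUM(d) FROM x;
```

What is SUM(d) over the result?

4

Base: id=11 (Books) at d 0.
Iteration 1: rows with parent_id in {11} -> Mystery (id 13, d 1), Rock (id 15, d 1).
Iteration 2: rows with parent_id in {13,15} -> Biology (id 14, d 2).
Iteration 3: no rows with parent_id in {14}; recursion stops.
SUM(d) = 0 + 1 + 1 + 2 = 4.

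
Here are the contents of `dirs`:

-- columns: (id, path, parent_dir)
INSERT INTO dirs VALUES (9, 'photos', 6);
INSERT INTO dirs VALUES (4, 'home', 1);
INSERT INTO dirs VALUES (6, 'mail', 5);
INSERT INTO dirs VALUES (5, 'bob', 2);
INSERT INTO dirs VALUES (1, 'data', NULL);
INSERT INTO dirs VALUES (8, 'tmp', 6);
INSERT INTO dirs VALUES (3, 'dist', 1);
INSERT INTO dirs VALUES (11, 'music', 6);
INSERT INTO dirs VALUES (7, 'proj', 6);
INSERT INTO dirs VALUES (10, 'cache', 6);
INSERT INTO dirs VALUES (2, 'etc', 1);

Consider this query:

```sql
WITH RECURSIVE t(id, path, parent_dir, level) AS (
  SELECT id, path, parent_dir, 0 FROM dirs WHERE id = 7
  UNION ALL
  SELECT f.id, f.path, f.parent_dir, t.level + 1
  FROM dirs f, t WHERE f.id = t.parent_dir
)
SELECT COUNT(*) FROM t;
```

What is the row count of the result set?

5

Base: id=7 (proj), parent_dir=6, level 0.
Iteration 1: join on id=6 -> mail (id 6, parent_dir=5, level 1).
Iteration 2: join on id=5 -> bob (id 5, parent_dir=2, level 2).
Iteration 3: join on id=2 -> etc (id 2, parent_dir=1, level 3).
Iteration 4: join on id=1 -> data (id 1, parent_dir=NULL, level 4).
Iteration 5: parent_dir is NULL; no match; recursion stops.
Total rows emitted: 5.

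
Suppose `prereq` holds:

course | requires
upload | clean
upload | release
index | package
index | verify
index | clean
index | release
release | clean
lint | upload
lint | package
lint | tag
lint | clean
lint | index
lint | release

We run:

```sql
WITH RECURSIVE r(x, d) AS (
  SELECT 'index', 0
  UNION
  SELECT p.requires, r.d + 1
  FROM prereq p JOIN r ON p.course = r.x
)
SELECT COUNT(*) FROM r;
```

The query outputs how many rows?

Base: (index, d=0).
Iteration 1: edges from {index} -> (clean, d=1), (package, d=1), (release, d=1), (verify, d=1).
Iteration 2: edges from {clean,package,release,verify} -> (clean, d=2).
Iteration 3: no outgoing edges from {clean}; recursion stops.
Total rows emitted: 6.

6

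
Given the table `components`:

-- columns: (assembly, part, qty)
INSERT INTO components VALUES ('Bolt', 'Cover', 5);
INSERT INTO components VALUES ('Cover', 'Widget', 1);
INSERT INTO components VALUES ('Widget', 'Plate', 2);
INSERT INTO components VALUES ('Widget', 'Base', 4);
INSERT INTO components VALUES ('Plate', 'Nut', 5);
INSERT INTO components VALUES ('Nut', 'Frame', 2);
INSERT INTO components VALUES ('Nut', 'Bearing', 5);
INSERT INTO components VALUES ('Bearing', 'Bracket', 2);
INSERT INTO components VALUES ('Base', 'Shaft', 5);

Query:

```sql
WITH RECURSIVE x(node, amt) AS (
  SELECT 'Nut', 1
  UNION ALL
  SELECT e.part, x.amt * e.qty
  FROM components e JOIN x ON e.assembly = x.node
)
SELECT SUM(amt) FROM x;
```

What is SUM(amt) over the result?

18

Base: (Nut, amt=1).
Iteration 1: components of {Nut} -> Bearing = 1*5 = 5, Frame = 1*2 = 2.
Iteration 2: components of {Bearing,Frame} -> Bracket = 5*2 = 10.
Iteration 3: no further components; recursion stops.
SUM(amt) = 1 + 2 + 5 + 10 = 18.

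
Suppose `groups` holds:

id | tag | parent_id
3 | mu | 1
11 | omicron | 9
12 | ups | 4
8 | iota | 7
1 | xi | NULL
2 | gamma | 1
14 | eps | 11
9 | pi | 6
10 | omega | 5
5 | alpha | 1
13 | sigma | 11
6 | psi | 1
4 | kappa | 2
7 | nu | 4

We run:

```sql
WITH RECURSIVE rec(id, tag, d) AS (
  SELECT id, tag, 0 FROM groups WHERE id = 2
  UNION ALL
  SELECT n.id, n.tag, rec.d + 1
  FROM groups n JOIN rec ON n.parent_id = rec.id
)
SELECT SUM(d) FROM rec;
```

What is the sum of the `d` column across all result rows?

Base: id=2 (gamma) at d 0.
Iteration 1: rows with parent_id in {2} -> kappa (id 4, d 1).
Iteration 2: rows with parent_id in {4} -> nu (id 7, d 2), ups (id 12, d 2).
Iteration 3: rows with parent_id in {7,12} -> iota (id 8, d 3).
Iteration 4: no rows with parent_id in {8}; recursion stops.
SUM(d) = 0 + 1 + 2 + 2 + 3 = 8.

8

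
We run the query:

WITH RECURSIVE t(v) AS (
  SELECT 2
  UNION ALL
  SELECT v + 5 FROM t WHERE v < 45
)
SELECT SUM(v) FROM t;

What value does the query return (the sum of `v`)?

Base: v=2.
Iteration 1: 2 < 45 holds -> v = 2 + 5 = 7.
Iteration 2: 7 < 45 holds -> v = 7 + 5 = 12.
Iteration 3: 12 < 45 holds -> v = 12 + 5 = 17.
Iteration 4: 17 < 45 holds -> v = 17 + 5 = 22.
Iteration 5: 22 < 45 holds -> v = 22 + 5 = 27.
Iteration 6: 27 < 45 holds -> v = 27 + 5 = 32.
Iteration 7: 32 < 45 holds -> v = 32 + 5 = 37.
Iteration 8: 37 < 45 holds -> v = 37 + 5 = 42.
Iteration 9: 42 < 45 holds -> v = 42 + 5 = 47.
Iteration 10: 47 < 45 fails; recursion stops.
SUM(v) = 2 + 7 + 12 + 17 + 22 + 27 + 32 + 37 + 42 + 47 = 245.

245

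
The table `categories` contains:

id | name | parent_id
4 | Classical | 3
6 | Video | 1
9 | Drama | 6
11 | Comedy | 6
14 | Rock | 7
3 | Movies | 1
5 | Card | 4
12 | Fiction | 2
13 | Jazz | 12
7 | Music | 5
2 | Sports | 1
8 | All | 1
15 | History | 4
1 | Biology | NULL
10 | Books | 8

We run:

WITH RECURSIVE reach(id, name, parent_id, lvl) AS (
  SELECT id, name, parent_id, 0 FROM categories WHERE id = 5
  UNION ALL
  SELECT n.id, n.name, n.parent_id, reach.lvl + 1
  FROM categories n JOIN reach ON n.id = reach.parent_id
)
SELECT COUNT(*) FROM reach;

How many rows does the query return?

4

Base: id=5 (Card), parent_id=4, lvl 0.
Iteration 1: join on id=4 -> Classical (id 4, parent_id=3, lvl 1).
Iteration 2: join on id=3 -> Movies (id 3, parent_id=1, lvl 2).
Iteration 3: join on id=1 -> Biology (id 1, parent_id=NULL, lvl 3).
Iteration 4: parent_id is NULL; no match; recursion stops.
Total rows emitted: 4.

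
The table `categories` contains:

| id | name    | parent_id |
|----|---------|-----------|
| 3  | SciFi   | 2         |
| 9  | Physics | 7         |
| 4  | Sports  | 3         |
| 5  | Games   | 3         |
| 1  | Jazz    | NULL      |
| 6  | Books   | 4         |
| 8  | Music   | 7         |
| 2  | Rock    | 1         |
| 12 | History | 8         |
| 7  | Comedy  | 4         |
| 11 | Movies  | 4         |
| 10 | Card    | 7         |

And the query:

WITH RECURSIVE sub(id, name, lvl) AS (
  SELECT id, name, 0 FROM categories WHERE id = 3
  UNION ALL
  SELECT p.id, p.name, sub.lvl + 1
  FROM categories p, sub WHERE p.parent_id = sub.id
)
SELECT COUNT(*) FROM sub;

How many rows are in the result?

10

Base: id=3 (SciFi) at lvl 0.
Iteration 1: rows with parent_id in {3} -> Sports (id 4, lvl 1), Games (id 5, lvl 1).
Iteration 2: rows with parent_id in {4,5} -> Books (id 6, lvl 2), Comedy (id 7, lvl 2), Movies (id 11, lvl 2).
Iteration 3: rows with parent_id in {6,7,11} -> Music (id 8, lvl 3), Physics (id 9, lvl 3), Card (id 10, lvl 3).
Iteration 4: rows with parent_id in {8,9,10} -> History (id 12, lvl 4).
Iteration 5: no rows with parent_id in {12}; recursion stops.
Total rows emitted: 10.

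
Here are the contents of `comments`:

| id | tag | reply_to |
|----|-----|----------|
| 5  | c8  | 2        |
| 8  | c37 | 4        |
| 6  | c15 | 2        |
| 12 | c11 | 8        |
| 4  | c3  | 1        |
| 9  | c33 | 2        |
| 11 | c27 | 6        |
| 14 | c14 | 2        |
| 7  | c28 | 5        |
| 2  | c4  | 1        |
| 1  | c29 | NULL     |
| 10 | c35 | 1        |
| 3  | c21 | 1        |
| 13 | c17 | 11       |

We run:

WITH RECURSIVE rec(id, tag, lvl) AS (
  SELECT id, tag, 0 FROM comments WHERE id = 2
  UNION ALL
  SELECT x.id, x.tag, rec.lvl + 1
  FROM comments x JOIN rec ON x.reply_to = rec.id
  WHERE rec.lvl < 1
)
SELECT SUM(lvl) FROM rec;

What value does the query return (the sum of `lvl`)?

Base: id=2 (c4) at lvl 0.
Iteration 1: rows with reply_to in {2} -> c8 (id 5, lvl 1), c15 (id 6, lvl 1), c33 (id 9, lvl 1), c14 (id 14, lvl 1).
Iteration 2: lvl < 1 fails for all current rows; recursion stops.
SUM(lvl) = 0 + 1 + 1 + 1 + 1 = 4.

4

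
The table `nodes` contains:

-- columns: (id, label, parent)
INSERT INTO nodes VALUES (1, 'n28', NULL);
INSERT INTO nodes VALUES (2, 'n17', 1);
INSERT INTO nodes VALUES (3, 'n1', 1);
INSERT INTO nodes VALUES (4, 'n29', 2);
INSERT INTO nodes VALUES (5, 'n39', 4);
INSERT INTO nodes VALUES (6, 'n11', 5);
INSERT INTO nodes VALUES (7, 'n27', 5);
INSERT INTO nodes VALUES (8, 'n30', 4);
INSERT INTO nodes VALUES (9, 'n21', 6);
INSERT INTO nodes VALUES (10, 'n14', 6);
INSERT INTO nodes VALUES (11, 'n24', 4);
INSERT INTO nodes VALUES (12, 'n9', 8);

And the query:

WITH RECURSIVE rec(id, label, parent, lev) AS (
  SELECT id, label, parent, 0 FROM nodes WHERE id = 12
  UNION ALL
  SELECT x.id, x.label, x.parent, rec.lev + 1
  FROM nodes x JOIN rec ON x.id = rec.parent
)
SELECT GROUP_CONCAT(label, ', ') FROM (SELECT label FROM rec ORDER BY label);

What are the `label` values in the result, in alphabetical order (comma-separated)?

n17, n28, n29, n30, n9

Base: id=12 (n9), parent=8, lev 0.
Iteration 1: join on id=8 -> n30 (id 8, parent=4, lev 1).
Iteration 2: join on id=4 -> n29 (id 4, parent=2, lev 2).
Iteration 3: join on id=2 -> n17 (id 2, parent=1, lev 3).
Iteration 4: join on id=1 -> n28 (id 1, parent=NULL, lev 4).
Iteration 5: parent is NULL; no match; recursion stops.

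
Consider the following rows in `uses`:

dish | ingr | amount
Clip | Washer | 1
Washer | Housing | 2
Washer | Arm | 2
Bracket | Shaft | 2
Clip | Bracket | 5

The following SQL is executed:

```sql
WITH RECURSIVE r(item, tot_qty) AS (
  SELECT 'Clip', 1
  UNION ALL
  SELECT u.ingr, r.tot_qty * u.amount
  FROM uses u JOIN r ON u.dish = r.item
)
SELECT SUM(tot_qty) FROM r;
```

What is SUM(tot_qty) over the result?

21

Base: (Clip, tot_qty=1).
Iteration 1: components of {Clip} -> Bracket = 1*5 = 5, Washer = 1*1 = 1.
Iteration 2: components of {Bracket,Washer} -> Arm = 1*2 = 2, Housing = 1*2 = 2, Shaft = 5*2 = 10.
Iteration 3: no further components; recursion stops.
SUM(tot_qty) = 1 + 5 + 1 + 10 + 2 + 2 = 21.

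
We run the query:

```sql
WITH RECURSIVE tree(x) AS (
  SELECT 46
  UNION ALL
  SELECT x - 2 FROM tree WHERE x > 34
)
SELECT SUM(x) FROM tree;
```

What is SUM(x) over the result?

Base: x=46.
Iteration 1: 46 > 34 holds -> x = 46 - 2 = 44.
Iteration 2: 44 > 34 holds -> x = 44 - 2 = 42.
Iteration 3: 42 > 34 holds -> x = 42 - 2 = 40.
Iteration 4: 40 > 34 holds -> x = 40 - 2 = 38.
Iteration 5: 38 > 34 holds -> x = 38 - 2 = 36.
Iteration 6: 36 > 34 holds -> x = 36 - 2 = 34.
Iteration 7: 34 > 34 fails; recursion stops.
SUM(x) = 46 + 44 + 42 + 40 + 38 + 36 + 34 = 280.

280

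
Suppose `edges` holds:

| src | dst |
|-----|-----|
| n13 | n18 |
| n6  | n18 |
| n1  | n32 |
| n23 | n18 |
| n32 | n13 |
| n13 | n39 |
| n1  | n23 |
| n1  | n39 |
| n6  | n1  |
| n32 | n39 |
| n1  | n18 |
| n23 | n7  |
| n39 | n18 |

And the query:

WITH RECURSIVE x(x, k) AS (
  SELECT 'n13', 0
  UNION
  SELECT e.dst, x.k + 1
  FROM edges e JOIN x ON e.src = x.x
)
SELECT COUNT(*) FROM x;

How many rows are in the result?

Base: (n13, k=0).
Iteration 1: edges from {n13} -> (n18, k=1), (n39, k=1).
Iteration 2: edges from {n18,n39} -> (n18, k=2).
Iteration 3: no outgoing edges from {n18}; recursion stops.
Total rows emitted: 4.

4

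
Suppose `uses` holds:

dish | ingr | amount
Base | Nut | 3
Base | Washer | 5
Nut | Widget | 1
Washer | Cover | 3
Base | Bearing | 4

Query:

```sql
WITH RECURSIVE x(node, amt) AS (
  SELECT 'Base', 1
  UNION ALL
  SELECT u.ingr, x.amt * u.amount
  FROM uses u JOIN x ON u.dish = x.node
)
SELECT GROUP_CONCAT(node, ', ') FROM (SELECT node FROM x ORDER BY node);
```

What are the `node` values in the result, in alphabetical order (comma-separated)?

Base: (Base, amt=1).
Iteration 1: components of {Base} -> Bearing = 1*4 = 4, Nut = 1*3 = 3, Washer = 1*5 = 5.
Iteration 2: components of {Bearing,Nut,Washer} -> Cover = 5*3 = 15, Widget = 3*1 = 3.
Iteration 3: no further components; recursion stops.

Base, Bearing, Cover, Nut, Washer, Widget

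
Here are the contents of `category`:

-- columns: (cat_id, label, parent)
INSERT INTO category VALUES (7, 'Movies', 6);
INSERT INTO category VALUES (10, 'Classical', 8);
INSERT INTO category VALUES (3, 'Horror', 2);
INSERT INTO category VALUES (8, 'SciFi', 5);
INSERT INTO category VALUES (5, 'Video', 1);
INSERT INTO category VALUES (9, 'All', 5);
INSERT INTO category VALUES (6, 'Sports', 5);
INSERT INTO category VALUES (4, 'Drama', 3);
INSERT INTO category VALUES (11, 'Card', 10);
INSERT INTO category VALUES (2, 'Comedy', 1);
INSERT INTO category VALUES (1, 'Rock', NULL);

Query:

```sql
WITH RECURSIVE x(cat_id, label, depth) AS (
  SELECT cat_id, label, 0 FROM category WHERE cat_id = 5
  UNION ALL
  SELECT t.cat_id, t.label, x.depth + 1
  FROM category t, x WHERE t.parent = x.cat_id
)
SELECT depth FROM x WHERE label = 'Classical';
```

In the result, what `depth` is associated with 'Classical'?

Base: cat_id=5 (Video) at depth 0.
Iteration 1: rows with parent in {5} -> Sports (id 6, depth 1), SciFi (id 8, depth 1), All (id 9, depth 1).
Iteration 2: rows with parent in {6,8,9} -> Movies (id 7, depth 2), Classical (id 10, depth 2).
Iteration 3: rows with parent in {7,10} -> Card (id 11, depth 3).
Iteration 4: no rows with parent in {11}; recursion stops.

2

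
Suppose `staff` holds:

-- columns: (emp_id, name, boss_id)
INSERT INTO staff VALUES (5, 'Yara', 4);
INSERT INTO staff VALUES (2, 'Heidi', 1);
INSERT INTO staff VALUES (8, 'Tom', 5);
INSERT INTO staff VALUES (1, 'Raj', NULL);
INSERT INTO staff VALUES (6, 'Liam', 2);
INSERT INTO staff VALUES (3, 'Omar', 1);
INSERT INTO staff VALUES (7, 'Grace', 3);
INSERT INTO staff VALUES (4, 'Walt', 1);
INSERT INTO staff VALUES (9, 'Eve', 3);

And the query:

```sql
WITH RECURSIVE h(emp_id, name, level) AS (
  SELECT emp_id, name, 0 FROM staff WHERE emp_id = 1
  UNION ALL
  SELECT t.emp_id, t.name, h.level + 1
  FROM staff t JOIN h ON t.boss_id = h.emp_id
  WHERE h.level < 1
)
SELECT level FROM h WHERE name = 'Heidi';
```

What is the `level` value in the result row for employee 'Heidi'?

1

Base: emp_id=1 (Raj) at level 0.
Iteration 1: rows with boss_id in {1} -> Heidi (id 2, level 1), Omar (id 3, level 1), Walt (id 4, level 1).
Iteration 2: level < 1 fails for all current rows; recursion stops.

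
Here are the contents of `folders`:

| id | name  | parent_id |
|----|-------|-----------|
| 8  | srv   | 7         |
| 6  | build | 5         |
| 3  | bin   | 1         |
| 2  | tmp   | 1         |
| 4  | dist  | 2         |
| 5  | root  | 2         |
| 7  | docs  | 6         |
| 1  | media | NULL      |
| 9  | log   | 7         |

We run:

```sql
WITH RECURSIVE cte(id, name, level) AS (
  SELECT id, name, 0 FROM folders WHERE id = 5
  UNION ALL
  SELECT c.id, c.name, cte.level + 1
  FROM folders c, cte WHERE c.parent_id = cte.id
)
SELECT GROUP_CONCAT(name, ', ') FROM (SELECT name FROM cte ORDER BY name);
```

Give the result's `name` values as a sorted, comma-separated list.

build, docs, log, root, srv

Base: id=5 (root) at level 0.
Iteration 1: rows with parent_id in {5} -> build (id 6, level 1).
Iteration 2: rows with parent_id in {6} -> docs (id 7, level 2).
Iteration 3: rows with parent_id in {7} -> srv (id 8, level 3), log (id 9, level 3).
Iteration 4: no rows with parent_id in {8,9}; recursion stops.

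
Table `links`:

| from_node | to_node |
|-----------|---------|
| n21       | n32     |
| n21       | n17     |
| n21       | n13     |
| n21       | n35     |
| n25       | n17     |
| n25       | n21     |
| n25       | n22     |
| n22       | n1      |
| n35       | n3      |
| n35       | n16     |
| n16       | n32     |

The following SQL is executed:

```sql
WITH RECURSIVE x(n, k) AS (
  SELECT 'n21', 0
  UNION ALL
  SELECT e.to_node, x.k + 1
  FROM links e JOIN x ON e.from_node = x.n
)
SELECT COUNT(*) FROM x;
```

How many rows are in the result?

8

Base: (n21, k=0).
Iteration 1: edges from {n21} -> (n13, k=1), (n17, k=1), (n32, k=1), (n35, k=1).
Iteration 2: edges from {n13,n17,n32,n35} -> (n16, k=2), (n3, k=2).
Iteration 3: edges from {n16,n3} -> (n32, k=3).
Iteration 4: no outgoing edges from {n32}; recursion stops.
Total rows emitted: 8.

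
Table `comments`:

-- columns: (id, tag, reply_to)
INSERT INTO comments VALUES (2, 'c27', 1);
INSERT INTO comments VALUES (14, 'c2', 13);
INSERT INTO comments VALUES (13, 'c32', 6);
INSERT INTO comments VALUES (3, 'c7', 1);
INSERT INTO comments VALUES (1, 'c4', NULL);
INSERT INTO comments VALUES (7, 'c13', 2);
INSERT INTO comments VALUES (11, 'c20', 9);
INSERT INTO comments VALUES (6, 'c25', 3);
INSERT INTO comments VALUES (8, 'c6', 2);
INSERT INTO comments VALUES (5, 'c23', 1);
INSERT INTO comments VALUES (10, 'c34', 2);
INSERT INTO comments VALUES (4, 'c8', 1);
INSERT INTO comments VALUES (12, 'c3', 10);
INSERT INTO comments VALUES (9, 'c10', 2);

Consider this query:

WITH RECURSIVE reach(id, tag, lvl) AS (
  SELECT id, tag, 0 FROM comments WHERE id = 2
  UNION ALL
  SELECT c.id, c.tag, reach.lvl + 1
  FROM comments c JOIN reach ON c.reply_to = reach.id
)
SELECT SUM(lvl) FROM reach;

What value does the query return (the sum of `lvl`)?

Base: id=2 (c27) at lvl 0.
Iteration 1: rows with reply_to in {2} -> c13 (id 7, lvl 1), c6 (id 8, lvl 1), c10 (id 9, lvl 1), c34 (id 10, lvl 1).
Iteration 2: rows with reply_to in {7,8,9,10} -> c20 (id 11, lvl 2), c3 (id 12, lvl 2).
Iteration 3: no rows with reply_to in {11,12}; recursion stops.
SUM(lvl) = 0 + 1 + 1 + 1 + 1 + 2 + 2 = 8.

8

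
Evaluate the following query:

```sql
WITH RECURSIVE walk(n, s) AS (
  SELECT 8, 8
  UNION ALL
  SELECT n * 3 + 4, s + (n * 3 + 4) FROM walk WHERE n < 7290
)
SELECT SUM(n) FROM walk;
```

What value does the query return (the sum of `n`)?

32784

Base: n=8, s=8.
Iteration 1: 8 < 7290 holds -> n = 8 * 3 + 4 = 28, s = 8 + 28 = 36.
Iteration 2: 28 < 7290 holds -> n = 28 * 3 + 4 = 88, s = 36 + 88 = 124.
Iteration 3: 88 < 7290 holds -> n = 88 * 3 + 4 = 268, s = 124 + 268 = 392.
Iteration 4: 268 < 7290 holds -> n = 268 * 3 + 4 = 808, s = 392 + 808 = 1200.
Iteration 5: 808 < 7290 holds -> n = 808 * 3 + 4 = 2428, s = 1200 + 2428 = 3628.
Iteration 6: 2428 < 7290 holds -> n = 2428 * 3 + 4 = 7288, s = 3628 + 7288 = 10916.
Iteration 7: 7288 < 7290 holds -> n = 7288 * 3 + 4 = 21868, s = 10916 + 21868 = 32784.
Iteration 8: 21868 < 7290 fails; recursion stops.
SUM(n) = 8 + 28 + 88 + 268 + 808 + 2428 + 7288 + 21868 = 32784.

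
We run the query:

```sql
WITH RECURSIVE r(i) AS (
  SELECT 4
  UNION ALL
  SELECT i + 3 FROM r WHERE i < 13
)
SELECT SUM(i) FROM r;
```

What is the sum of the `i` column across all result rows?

Base: i=4.
Iteration 1: 4 < 13 holds -> i = 4 + 3 = 7.
Iteration 2: 7 < 13 holds -> i = 7 + 3 = 10.
Iteration 3: 10 < 13 holds -> i = 10 + 3 = 13.
Iteration 4: 13 < 13 fails; recursion stops.
SUM(i) = 4 + 7 + 10 + 13 = 34.

34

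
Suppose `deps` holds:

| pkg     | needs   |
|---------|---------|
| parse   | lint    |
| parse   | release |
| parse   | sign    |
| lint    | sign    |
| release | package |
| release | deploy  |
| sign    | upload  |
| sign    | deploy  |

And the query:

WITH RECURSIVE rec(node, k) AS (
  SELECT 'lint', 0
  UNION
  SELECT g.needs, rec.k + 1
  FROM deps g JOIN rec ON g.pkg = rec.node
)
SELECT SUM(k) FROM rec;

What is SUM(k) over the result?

Base: (lint, k=0).
Iteration 1: edges from {lint} -> (sign, k=1).
Iteration 2: edges from {sign} -> (deploy, k=2), (upload, k=2).
Iteration 3: no outgoing edges from {deploy,upload}; recursion stops.
SUM(k) = 0 + 1 + 2 + 2 = 5.

5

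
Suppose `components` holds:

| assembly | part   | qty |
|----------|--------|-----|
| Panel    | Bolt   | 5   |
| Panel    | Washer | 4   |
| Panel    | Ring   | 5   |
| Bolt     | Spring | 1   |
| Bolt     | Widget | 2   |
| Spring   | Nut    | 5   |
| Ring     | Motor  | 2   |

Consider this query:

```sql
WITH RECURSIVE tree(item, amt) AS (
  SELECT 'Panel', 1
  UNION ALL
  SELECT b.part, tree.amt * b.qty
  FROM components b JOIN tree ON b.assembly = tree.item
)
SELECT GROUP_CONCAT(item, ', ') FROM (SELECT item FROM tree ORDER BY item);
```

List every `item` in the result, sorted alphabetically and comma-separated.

Bolt, Motor, Nut, Panel, Ring, Spring, Washer, Widget

Base: (Panel, amt=1).
Iteration 1: components of {Panel} -> Bolt = 1*5 = 5, Ring = 1*5 = 5, Washer = 1*4 = 4.
Iteration 2: components of {Bolt,Ring,Washer} -> Motor = 5*2 = 10, Spring = 5*1 = 5, Widget = 5*2 = 10.
Iteration 3: components of {Motor,Spring,Widget} -> Nut = 5*5 = 25.
Iteration 4: no further components; recursion stops.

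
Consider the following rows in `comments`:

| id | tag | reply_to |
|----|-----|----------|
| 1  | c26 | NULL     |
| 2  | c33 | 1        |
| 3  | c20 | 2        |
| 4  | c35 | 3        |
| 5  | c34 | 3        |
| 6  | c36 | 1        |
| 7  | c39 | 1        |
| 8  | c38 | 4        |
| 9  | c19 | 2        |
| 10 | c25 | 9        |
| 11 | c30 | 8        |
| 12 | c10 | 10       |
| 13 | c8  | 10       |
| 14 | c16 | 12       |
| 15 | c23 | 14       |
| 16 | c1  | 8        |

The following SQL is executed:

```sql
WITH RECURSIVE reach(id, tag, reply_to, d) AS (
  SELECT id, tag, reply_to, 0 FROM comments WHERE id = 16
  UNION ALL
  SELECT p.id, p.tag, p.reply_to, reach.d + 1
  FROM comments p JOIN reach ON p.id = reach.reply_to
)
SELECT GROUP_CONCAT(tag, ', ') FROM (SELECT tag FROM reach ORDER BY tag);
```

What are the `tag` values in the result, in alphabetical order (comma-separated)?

c1, c20, c26, c33, c35, c38

Base: id=16 (c1), reply_to=8, d 0.
Iteration 1: join on id=8 -> c38 (id 8, reply_to=4, d 1).
Iteration 2: join on id=4 -> c35 (id 4, reply_to=3, d 2).
Iteration 3: join on id=3 -> c20 (id 3, reply_to=2, d 3).
Iteration 4: join on id=2 -> c33 (id 2, reply_to=1, d 4).
Iteration 5: join on id=1 -> c26 (id 1, reply_to=NULL, d 5).
Iteration 6: reply_to is NULL; no match; recursion stops.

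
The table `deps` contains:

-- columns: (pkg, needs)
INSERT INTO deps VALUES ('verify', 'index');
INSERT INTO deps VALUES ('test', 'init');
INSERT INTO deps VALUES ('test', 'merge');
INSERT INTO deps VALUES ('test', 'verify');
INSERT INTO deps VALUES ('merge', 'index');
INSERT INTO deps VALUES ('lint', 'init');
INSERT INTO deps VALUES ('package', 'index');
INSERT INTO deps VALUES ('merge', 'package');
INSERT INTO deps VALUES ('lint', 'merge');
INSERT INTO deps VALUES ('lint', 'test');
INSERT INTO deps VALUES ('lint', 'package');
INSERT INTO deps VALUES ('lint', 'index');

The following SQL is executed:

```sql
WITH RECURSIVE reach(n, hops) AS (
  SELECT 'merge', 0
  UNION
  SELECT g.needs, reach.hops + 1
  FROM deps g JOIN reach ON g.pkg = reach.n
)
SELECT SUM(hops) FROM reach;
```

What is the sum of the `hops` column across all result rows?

Base: (merge, hops=0).
Iteration 1: edges from {merge} -> (index, hops=1), (package, hops=1).
Iteration 2: edges from {index,package} -> (index, hops=2).
Iteration 3: no outgoing edges from {index}; recursion stops.
SUM(hops) = 0 + 1 + 1 + 2 = 4.

4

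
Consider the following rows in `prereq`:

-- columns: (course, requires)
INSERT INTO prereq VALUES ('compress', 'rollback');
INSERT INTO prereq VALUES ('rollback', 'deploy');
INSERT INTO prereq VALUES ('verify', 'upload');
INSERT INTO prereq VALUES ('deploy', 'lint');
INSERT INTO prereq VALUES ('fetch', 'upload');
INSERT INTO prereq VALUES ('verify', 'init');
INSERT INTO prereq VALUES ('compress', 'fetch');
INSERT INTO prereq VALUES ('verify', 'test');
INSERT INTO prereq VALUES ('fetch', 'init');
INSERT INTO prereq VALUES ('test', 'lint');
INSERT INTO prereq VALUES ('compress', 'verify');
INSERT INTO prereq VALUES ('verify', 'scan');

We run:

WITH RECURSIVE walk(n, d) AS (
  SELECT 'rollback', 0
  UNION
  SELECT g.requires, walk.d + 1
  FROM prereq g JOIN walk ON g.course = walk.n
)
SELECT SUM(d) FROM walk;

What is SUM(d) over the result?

3

Base: (rollback, d=0).
Iteration 1: edges from {rollback} -> (deploy, d=1).
Iteration 2: edges from {deploy} -> (lint, d=2).
Iteration 3: no outgoing edges from {lint}; recursion stops.
SUM(d) = 0 + 1 + 2 = 3.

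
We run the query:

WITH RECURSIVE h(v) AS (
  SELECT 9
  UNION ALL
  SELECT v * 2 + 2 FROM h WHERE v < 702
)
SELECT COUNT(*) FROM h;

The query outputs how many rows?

7

Base: v=9.
Iteration 1: 9 < 702 holds -> v = 9 * 2 + 2 = 20.
Iteration 2: 20 < 702 holds -> v = 20 * 2 + 2 = 42.
Iteration 3: 42 < 702 holds -> v = 42 * 2 + 2 = 86.
Iteration 4: 86 < 702 holds -> v = 86 * 2 + 2 = 174.
Iteration 5: 174 < 702 holds -> v = 174 * 2 + 2 = 350.
Iteration 6: 350 < 702 holds -> v = 350 * 2 + 2 = 702.
Iteration 7: 702 < 702 fails; recursion stops.
Total rows emitted: 7.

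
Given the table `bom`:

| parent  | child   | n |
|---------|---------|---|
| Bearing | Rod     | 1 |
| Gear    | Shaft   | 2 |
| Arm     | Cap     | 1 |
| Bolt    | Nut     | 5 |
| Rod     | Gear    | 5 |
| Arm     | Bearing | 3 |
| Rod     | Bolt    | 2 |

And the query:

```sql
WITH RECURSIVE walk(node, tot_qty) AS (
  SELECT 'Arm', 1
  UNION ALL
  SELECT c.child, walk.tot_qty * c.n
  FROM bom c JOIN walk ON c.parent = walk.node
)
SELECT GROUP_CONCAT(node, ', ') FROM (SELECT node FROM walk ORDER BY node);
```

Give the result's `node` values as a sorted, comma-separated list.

Arm, Bearing, Bolt, Cap, Gear, Nut, Rod, Shaft

Base: (Arm, tot_qty=1).
Iteration 1: components of {Arm} -> Bearing = 1*3 = 3, Cap = 1*1 = 1.
Iteration 2: components of {Bearing,Cap} -> Rod = 3*1 = 3.
Iteration 3: components of {Rod} -> Bolt = 3*2 = 6, Gear = 3*5 = 15.
Iteration 4: components of {Bolt,Gear} -> Nut = 6*5 = 30, Shaft = 15*2 = 30.
Iteration 5: no further components; recursion stops.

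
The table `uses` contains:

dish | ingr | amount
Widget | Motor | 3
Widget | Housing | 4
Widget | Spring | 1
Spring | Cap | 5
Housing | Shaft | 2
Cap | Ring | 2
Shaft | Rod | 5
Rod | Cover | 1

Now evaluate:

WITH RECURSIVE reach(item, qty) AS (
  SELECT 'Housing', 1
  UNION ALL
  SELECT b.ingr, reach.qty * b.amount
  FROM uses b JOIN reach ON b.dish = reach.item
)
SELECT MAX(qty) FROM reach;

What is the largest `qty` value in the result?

10

Base: (Housing, qty=1).
Iteration 1: components of {Housing} -> Shaft = 1*2 = 2.
Iteration 2: components of {Shaft} -> Rod = 2*5 = 10.
Iteration 3: components of {Rod} -> Cover = 10*1 = 10.
Iteration 4: no further components; recursion stops.
qty values: 1, 2, 10, 10; the maximum is 10.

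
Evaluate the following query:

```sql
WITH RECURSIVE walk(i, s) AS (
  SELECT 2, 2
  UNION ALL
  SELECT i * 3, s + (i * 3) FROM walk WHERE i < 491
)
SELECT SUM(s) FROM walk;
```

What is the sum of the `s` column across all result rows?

Base: i=2, s=2.
Iteration 1: 2 < 491 holds -> i = 2 * 3 = 6, s = 2 + 6 = 8.
Iteration 2: 6 < 491 holds -> i = 6 * 3 = 18, s = 8 + 18 = 26.
Iteration 3: 18 < 491 holds -> i = 18 * 3 = 54, s = 26 + 54 = 80.
Iteration 4: 54 < 491 holds -> i = 54 * 3 = 162, s = 80 + 162 = 242.
Iteration 5: 162 < 491 holds -> i = 162 * 3 = 486, s = 242 + 486 = 728.
Iteration 6: 486 < 491 holds -> i = 486 * 3 = 1458, s = 728 + 1458 = 2186.
Iteration 7: 1458 < 491 fails; recursion stops.
SUM(s) = 2 + 8 + 26 + 80 + 242 + 728 + 2186 = 3272.

3272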